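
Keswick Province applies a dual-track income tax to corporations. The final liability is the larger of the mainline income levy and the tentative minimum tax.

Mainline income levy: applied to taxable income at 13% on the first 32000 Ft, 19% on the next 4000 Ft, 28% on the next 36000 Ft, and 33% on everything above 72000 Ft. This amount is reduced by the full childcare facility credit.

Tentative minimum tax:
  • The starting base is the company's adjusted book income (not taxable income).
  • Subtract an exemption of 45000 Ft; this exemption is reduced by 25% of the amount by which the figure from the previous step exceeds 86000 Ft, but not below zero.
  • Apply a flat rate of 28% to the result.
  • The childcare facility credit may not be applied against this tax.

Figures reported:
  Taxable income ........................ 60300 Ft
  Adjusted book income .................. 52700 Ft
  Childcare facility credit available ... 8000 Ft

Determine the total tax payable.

3724 Ft

Mainline income levy:
  32000 Ft × 13% = 4160 Ft
  4000 Ft × 19% = 760 Ft
  24300 Ft × 28% = 6804 Ft
  → 11724 Ft
  Less childcare facility credit 8000 Ft → 3724 Ft

Tentative minimum tax:
  Base (adjusted book income): 52700 Ft
  Exemption: 52700 Ft ≤ 86000 Ft, so full 45000 Ft applies
  Base: 52700 Ft − 45000 Ft = 7700 Ft
  7700 Ft × 28% = 2156 Ft

3724 Ft > 2156 Ft, so the mainline income levy governs.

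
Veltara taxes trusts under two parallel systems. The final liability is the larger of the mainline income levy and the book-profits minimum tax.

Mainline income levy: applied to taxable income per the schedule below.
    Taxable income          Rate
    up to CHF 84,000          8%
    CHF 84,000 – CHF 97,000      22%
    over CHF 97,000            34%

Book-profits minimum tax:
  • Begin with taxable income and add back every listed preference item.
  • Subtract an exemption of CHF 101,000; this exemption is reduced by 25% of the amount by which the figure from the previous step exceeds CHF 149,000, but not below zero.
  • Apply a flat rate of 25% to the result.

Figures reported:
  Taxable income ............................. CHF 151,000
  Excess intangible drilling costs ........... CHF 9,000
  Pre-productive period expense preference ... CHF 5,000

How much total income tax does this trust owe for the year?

CHF 27,940

Book-profits minimum tax:
  Adjusted income: CHF 151,000 + CHF 9,000 + CHF 5,000 = CHF 165,000
  Exemption: CHF 101,000 − 25% × (CHF 165,000 − CHF 149,000) = CHF 101,000 − CHF 4,000 = CHF 97,000
  Base: CHF 165,000 − CHF 97,000 = CHF 68,000
  CHF 68,000 × 25% = CHF 17,000

Mainline income levy:
  CHF 84,000 × 8% = CHF 6,720
  CHF 13,000 × 22% = CHF 2,860
  CHF 54,000 × 34% = CHF 18,360
  → CHF 27,940

CHF 27,940 > CHF 17,000, so the mainline income levy governs.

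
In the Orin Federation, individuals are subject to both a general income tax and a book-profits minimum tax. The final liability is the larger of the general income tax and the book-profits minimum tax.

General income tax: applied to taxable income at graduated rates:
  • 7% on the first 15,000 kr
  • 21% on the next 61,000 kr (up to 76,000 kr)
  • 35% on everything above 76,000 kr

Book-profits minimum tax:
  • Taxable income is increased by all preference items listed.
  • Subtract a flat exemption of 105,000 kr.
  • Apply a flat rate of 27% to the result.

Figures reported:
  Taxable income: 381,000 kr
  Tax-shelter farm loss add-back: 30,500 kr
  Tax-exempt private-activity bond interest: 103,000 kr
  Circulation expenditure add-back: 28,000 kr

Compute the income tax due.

120,610 kr

General income tax:
  15,000 kr × 7% = 1,050 kr
  61,000 kr × 21% = 12,810 kr
  305,000 kr × 35% = 106,750 kr
  → 120,610 kr

Book-profits minimum tax:
  Adjusted income: 381,000 kr + 30,500 kr + 103,000 kr + 28,000 kr = 542,500 kr
  Less exemption 105,000 kr → base 437,500 kr
  437,500 kr × 27% = 118,125 kr

120,610 kr > 118,125 kr, so the general income tax governs.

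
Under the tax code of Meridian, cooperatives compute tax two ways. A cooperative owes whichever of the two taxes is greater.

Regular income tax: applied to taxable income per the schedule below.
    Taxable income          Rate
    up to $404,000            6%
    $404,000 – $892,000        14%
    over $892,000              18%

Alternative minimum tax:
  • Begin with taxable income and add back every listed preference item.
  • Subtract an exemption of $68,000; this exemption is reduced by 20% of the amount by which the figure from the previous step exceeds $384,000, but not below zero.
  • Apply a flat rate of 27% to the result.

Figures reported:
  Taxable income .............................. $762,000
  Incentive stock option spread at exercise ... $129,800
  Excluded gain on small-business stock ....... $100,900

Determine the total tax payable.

$268,029

Regular income tax:
  $404,000 × 6% = $24,240
  $358,000 × 14% = $50,120
  → $74,360

Alternative minimum tax:
  Adjusted income: $762,000 + $129,800 + $100,900 = $992,700
  Exemption: 20% × ($992,700 − $384,000) = $121,740 ≥ $68,000, so the exemption is fully phased out
  Base: $992,700 − $0 = $992,700
  $992,700 × 27% = $268,029

$268,029 > $74,360, so the alternative minimum tax is the binding amount.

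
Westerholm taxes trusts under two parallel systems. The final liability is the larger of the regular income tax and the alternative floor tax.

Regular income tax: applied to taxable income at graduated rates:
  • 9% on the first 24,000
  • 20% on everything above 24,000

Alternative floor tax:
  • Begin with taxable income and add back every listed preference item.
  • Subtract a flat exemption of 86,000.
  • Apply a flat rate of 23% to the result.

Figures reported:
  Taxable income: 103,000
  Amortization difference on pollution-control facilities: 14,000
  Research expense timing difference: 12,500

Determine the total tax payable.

17,960

Regular income tax:
  24,000 × 9% = 2,160
  79,000 × 20% = 15,800
  → 17,960

Alternative floor tax:
  Adjusted income: 103,000 + 14,000 + 12,500 = 129,500
  Less exemption 86,000 → base 43,500
  43,500 × 23% = 10,005

17,960 > 10,005, so the regular income tax governs.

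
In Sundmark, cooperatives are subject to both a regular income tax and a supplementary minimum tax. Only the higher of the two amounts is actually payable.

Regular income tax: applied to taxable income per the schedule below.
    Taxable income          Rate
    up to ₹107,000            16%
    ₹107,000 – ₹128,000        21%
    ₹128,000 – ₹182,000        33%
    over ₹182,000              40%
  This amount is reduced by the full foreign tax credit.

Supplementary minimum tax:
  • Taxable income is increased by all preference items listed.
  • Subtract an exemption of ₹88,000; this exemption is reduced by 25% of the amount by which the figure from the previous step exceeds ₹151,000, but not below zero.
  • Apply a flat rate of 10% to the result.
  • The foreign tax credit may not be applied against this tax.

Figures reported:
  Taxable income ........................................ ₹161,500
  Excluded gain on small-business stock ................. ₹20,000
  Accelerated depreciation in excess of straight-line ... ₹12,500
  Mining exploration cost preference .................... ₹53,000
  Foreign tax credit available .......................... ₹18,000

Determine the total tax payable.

Regular income tax:
  ₹107,000 × 16% = ₹17,120
  ₹21,000 × 21% = ₹4,410
  ₹33,500 × 33% = ₹11,055
  → ₹32,585
  Less foreign tax credit ₹18,000 → ₹14,585

Supplementary minimum tax:
  Adjusted income: ₹161,500 + ₹20,000 + ₹12,500 + ₹53,000 = ₹247,000
  Exemption: ₹88,000 − 25% × (₹247,000 − ₹151,000) = ₹88,000 − ₹24,000 = ₹64,000
  Base: ₹247,000 − ₹64,000 = ₹183,000
  ₹183,000 × 10% = ₹18,300

₹18,300 > ₹14,585, so the supplementary minimum tax is the binding amount.

₹18,300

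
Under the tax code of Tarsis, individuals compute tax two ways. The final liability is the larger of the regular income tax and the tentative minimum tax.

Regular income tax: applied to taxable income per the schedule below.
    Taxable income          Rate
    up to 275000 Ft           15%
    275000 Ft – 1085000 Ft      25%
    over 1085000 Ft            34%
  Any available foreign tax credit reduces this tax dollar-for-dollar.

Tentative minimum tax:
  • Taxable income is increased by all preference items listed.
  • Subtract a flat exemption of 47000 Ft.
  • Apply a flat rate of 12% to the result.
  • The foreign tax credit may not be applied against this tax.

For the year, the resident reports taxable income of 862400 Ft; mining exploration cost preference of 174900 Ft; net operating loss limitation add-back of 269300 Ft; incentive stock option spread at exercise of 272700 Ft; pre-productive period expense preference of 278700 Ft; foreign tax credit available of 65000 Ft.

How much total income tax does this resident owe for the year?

Regular income tax:
  275000 Ft × 15% = 41250 Ft
  587400 Ft × 25% = 146850 Ft
  → 188100 Ft
  Less foreign tax credit 65000 Ft → 123100 Ft

Tentative minimum tax:
  Adjusted income: 862400 Ft + 174900 Ft + 269300 Ft + 272700 Ft + 278700 Ft = 1858000 Ft
  Less exemption 47000 Ft → base 1811000 Ft
  1811000 Ft × 12% = 217320 Ft

217320 Ft > 123100 Ft, so the tentative minimum tax is the binding amount.

217320 Ft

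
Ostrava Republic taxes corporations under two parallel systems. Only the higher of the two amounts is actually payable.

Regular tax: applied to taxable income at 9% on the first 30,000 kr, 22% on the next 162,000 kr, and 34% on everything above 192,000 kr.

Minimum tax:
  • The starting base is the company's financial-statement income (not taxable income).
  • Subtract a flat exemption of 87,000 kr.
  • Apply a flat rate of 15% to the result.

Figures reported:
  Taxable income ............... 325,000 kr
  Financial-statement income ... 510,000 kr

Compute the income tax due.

Minimum tax:
  Base (financial-statement income): 510,000 kr
  Less exemption 87,000 kr → base 423,000 kr
  423,000 kr × 15% = 63,450 kr

Regular tax:
  30,000 kr × 9% = 2,700 kr
  162,000 kr × 22% = 35,640 kr
  133,000 kr × 34% = 45,220 kr
  → 83,560 kr

83,560 kr > 63,450 kr, so the regular tax governs.

83,560 kr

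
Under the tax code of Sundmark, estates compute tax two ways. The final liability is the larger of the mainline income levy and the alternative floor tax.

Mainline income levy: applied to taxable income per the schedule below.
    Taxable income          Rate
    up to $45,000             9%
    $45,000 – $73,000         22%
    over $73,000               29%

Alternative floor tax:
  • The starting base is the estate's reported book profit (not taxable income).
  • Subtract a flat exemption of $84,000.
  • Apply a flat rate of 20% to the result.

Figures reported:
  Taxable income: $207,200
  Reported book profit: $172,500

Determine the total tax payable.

$49,128

Alternative floor tax:
  Base (reported book profit): $172,500
  Less exemption $84,000 → base $88,500
  $88,500 × 20% = $17,700

Mainline income levy:
  $45,000 × 9% = $4,050
  $28,000 × 22% = $6,160
  $134,200 × 29% = $38,918
  → $49,128

$49,128 > $17,700, so the mainline income levy governs.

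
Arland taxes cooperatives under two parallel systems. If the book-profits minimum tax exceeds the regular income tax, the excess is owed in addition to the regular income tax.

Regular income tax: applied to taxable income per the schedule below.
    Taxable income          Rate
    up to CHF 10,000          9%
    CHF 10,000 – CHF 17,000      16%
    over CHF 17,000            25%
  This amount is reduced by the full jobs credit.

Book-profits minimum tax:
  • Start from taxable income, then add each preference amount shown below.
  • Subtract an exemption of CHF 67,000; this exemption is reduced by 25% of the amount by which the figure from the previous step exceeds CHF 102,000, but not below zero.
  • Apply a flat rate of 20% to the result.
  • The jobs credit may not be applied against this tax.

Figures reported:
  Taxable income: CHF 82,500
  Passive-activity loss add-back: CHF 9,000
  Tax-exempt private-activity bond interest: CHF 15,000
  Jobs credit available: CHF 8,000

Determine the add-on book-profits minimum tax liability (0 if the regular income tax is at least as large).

Book-profits minimum tax:
  Adjusted income: CHF 82,500 + CHF 9,000 + CHF 15,000 = CHF 106,500
  Exemption: CHF 67,000 − 25% × (CHF 106,500 − CHF 102,000) = CHF 67,000 − CHF 1,125 = CHF 65,875
  Base: CHF 106,500 − CHF 65,875 = CHF 40,625
  CHF 40,625 × 20% = CHF 8,125

Regular income tax:
  CHF 10,000 × 9% = CHF 900
  CHF 7,000 × 16% = CHF 1,120
  CHF 65,500 × 25% = CHF 16,375
  → CHF 18,395
  Less jobs credit CHF 8,000 → CHF 10,395

CHF 8,125 ≤ CHF 10,395, so no add-on is due.

CHF 0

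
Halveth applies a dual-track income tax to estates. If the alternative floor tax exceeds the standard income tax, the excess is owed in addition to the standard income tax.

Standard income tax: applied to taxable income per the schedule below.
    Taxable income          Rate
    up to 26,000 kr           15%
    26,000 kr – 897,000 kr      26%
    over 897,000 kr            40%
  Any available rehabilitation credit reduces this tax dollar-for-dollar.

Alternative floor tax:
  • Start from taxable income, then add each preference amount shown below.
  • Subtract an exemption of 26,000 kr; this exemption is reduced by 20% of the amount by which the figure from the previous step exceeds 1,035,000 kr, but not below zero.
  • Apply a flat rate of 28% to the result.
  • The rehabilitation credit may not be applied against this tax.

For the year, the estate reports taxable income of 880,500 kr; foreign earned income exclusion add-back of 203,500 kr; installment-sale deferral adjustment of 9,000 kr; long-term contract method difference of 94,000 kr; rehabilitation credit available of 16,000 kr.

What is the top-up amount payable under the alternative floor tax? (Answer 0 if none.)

122,290 kr

Alternative floor tax:
  Adjusted income: 880,500 kr + 203,500 kr + 9,000 kr + 94,000 kr = 1,187,000 kr
  Exemption: 20% × (1,187,000 kr − 1,035,000 kr) = 30,400 kr ≥ 26,000 kr, so the exemption is fully phased out
  Base: 1,187,000 kr − 0 kr = 1,187,000 kr
  1,187,000 kr × 28% = 332,360 kr

Standard income tax:
  26,000 kr × 15% = 3,900 kr
  854,500 kr × 26% = 222,170 kr
  → 226,070 kr
  Less rehabilitation credit 16,000 kr → 210,070 kr

Excess of alternative floor tax over standard income tax: 332,360 kr − 210,070 kr = 122,290 kr.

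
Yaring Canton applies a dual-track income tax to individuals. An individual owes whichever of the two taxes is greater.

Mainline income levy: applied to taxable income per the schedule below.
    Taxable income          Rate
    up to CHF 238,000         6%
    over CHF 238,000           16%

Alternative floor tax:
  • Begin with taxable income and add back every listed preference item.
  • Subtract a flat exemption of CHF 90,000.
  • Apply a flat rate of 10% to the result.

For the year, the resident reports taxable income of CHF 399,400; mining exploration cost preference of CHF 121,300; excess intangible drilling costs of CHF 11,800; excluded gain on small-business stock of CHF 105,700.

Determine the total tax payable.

Mainline income levy:
  CHF 238,000 × 6% = CHF 14,280
  CHF 161,400 × 16% = CHF 25,824
  → CHF 40,104

Alternative floor tax:
  Adjusted income: CHF 399,400 + CHF 121,300 + CHF 11,800 + CHF 105,700 = CHF 638,200
  Less exemption CHF 90,000 → base CHF 548,200
  CHF 548,200 × 10% = CHF 54,820

CHF 54,820 > CHF 40,104, so the alternative floor tax is the binding amount.

CHF 54,820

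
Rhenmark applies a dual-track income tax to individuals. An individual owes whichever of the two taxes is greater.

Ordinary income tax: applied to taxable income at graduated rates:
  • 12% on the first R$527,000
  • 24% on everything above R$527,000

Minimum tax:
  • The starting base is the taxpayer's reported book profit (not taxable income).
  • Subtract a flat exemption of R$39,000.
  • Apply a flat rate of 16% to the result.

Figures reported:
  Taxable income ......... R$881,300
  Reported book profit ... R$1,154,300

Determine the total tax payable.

Minimum tax:
  Base (reported book profit): R$1,154,300
  Less exemption R$39,000 → base R$1,115,300
  R$1,115,300 × 16% = R$178,448

Ordinary income tax:
  R$527,000 × 12% = R$63,240
  R$354,300 × 24% = R$85,032
  → R$148,272

R$178,448 > R$148,272, so the minimum tax is the binding amount.

R$178,448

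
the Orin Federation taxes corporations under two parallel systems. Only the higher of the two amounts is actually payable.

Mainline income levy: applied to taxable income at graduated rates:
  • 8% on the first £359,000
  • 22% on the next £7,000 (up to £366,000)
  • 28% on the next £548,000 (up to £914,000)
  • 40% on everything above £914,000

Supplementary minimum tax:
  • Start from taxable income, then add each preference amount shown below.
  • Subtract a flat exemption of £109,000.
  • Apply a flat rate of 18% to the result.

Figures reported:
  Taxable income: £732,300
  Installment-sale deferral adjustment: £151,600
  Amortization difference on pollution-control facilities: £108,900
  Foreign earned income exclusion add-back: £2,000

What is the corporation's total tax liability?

£159,444

Supplementary minimum tax:
  Adjusted income: £732,300 + £151,600 + £108,900 + £2,000 = £994,800
  Less exemption £109,000 → base £885,800
  £885,800 × 18% = £159,444

Mainline income levy:
  £359,000 × 8% = £28,720
  £7,000 × 22% = £1,540
  £366,300 × 28% = £102,564
  → £132,824

£159,444 > £132,824, so the supplementary minimum tax is the binding amount.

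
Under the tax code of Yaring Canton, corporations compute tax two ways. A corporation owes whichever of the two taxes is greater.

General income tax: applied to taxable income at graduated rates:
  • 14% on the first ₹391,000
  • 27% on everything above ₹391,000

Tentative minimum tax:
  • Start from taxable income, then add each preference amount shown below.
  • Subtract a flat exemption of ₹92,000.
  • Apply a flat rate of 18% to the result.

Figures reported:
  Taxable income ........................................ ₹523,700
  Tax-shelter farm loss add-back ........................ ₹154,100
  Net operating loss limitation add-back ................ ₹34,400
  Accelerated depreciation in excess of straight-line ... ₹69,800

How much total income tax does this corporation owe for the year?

General income tax:
  ₹391,000 × 14% = ₹54,740
  ₹132,700 × 27% = ₹35,829
  → ₹90,569

Tentative minimum tax:
  Adjusted income: ₹523,700 + ₹154,100 + ₹34,400 + ₹69,800 = ₹782,000
  Less exemption ₹92,000 → base ₹690,000
  ₹690,000 × 18% = ₹124,200

₹124,200 > ₹90,569, so the tentative minimum tax is the binding amount.

₹124,200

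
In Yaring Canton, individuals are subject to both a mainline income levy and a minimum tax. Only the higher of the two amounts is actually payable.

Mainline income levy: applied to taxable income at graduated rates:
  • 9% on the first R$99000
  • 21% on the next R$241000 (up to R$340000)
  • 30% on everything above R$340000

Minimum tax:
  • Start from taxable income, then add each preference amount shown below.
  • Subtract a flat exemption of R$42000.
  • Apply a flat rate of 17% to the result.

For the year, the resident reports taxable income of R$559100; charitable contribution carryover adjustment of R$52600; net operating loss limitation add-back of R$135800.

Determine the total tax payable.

R$125250

Minimum tax:
  Adjusted income: R$559100 + R$52600 + R$135800 = R$747500
  Less exemption R$42000 → base R$705500
  R$705500 × 17% = R$119935

Mainline income levy:
  R$99000 × 9% = R$8910
  R$241000 × 21% = R$50610
  R$219100 × 30% = R$65730
  → R$125250

R$125250 > R$119935, so the mainline income levy governs.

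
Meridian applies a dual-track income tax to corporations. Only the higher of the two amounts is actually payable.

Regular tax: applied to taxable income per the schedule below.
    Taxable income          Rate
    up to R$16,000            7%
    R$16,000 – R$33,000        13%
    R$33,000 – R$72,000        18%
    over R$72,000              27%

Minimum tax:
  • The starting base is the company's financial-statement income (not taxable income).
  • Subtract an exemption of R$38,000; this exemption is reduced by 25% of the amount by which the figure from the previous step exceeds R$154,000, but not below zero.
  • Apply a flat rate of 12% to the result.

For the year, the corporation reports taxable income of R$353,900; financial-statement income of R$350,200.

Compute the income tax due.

Minimum tax:
  Base (financial-statement income): R$350,200
  Exemption: 25% × (R$350,200 − R$154,000) = R$49,050 ≥ R$38,000, so the exemption is fully phased out
  Base: R$350,200 − R$0 = R$350,200
  R$350,200 × 12% = R$42,024

Regular tax:
  R$16,000 × 7% = R$1,120
  R$17,000 × 13% = R$2,210
  R$39,000 × 18% = R$7,020
  R$281,900 × 27% = R$76,113
  → R$86,463

R$86,463 > R$42,024, so the regular tax governs.

R$86,463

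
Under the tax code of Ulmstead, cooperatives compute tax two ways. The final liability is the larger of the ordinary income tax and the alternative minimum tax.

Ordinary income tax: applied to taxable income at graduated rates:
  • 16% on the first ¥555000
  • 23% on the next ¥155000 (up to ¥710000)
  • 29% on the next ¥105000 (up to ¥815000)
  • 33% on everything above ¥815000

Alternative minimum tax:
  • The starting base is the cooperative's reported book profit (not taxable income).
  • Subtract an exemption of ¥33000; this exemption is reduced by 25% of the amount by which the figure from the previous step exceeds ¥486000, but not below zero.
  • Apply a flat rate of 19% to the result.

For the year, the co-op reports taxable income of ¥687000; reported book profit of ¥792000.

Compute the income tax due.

¥150480

Alternative minimum tax:
  Base (reported book profit): ¥792000
  Exemption: 25% × (¥792000 − ¥486000) = ¥76500 ≥ ¥33000, so the exemption is fully phased out
  Base: ¥792000 − ¥0 = ¥792000
  ¥792000 × 19% = ¥150480

Ordinary income tax:
  ¥555000 × 16% = ¥88800
  ¥132000 × 23% = ¥30360
  → ¥119160

¥150480 > ¥119160, so the alternative minimum tax is the binding amount.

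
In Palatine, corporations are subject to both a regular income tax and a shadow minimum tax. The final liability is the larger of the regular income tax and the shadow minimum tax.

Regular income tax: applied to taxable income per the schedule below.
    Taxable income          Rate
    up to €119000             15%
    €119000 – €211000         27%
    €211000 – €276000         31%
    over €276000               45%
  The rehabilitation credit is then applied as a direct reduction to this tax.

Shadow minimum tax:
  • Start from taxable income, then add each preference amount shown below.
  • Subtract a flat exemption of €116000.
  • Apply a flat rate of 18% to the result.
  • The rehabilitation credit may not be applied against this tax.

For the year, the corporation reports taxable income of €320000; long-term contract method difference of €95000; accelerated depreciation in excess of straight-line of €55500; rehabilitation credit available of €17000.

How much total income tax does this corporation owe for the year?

€65640

Regular income tax:
  €119000 × 15% = €17850
  €92000 × 27% = €24840
  €65000 × 31% = €20150
  €44000 × 45% = €19800
  → €82640
  Less rehabilitation credit €17000 → €65640

Shadow minimum tax:
  Adjusted income: €320000 + €95000 + €55500 = €470500
  Less exemption €116000 → base €354500
  €354500 × 18% = €63810

€65640 > €63810, so the regular income tax governs.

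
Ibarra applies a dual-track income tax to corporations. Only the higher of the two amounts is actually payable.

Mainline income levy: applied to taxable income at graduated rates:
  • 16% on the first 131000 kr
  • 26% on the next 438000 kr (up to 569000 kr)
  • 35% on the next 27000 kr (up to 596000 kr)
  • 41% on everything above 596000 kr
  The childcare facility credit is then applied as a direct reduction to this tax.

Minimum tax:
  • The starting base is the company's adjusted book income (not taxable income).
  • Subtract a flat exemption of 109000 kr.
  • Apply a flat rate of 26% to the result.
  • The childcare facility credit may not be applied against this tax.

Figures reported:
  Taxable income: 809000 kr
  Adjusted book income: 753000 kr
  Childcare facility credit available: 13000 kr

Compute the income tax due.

Mainline income levy:
  131000 kr × 16% = 20960 kr
  438000 kr × 26% = 113880 kr
  27000 kr × 35% = 9450 kr
  213000 kr × 41% = 87330 kr
  → 231620 kr
  Less childcare facility credit 13000 kr → 218620 kr

Minimum tax:
  Base (adjusted book income): 753000 kr
  Less exemption 109000 kr → base 644000 kr
  644000 kr × 26% = 167440 kr

218620 kr > 167440 kr, so the mainline income levy governs.

218620 kr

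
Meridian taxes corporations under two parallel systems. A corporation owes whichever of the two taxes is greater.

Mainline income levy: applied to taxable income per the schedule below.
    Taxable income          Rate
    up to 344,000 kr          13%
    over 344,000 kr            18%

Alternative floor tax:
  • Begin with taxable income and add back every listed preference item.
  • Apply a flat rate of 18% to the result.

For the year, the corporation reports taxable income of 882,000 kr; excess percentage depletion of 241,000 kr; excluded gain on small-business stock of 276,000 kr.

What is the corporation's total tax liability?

251,820 kr

Alternative floor tax:
  Adjusted income: 882,000 kr + 241,000 kr + 276,000 kr = 1,399,000 kr
  1,399,000 kr × 18% = 251,820 kr

Mainline income levy:
  344,000 kr × 13% = 44,720 kr
  538,000 kr × 18% = 96,840 kr
  → 141,560 kr

251,820 kr > 141,560 kr, so the alternative floor tax is the binding amount.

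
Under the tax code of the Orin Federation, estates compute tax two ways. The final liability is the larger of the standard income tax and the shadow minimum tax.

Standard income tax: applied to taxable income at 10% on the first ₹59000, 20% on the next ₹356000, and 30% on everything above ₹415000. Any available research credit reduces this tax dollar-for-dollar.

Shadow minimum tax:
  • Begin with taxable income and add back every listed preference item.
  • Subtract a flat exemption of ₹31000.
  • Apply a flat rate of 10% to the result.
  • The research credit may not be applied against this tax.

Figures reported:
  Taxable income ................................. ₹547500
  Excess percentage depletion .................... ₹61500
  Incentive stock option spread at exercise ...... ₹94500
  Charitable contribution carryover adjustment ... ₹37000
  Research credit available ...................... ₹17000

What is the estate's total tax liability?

₹99850

Shadow minimum tax:
  Adjusted income: ₹547500 + ₹61500 + ₹94500 + ₹37000 = ₹740500
  Less exemption ₹31000 → base ₹709500
  ₹709500 × 10% = ₹70950

Standard income tax:
  ₹59000 × 10% = ₹5900
  ₹356000 × 20% = ₹71200
  ₹132500 × 30% = ₹39750
  → ₹116850
  Less research credit ₹17000 → ₹99850

₹99850 > ₹70950, so the standard income tax governs.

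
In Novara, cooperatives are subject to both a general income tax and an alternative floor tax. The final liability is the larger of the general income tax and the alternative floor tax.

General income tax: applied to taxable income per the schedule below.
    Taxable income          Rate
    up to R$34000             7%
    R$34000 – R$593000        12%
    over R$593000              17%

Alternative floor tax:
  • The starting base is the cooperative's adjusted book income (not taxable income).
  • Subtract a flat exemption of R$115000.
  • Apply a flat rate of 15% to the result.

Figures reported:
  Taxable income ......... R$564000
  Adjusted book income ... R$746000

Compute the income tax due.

Alternative floor tax:
  Base (adjusted book income): R$746000
  Less exemption R$115000 → base R$631000
  R$631000 × 15% = R$94650

General income tax:
  R$34000 × 7% = R$2380
  R$530000 × 12% = R$63600
  → R$65980

R$94650 > R$65980, so the alternative floor tax is the binding amount.

R$94650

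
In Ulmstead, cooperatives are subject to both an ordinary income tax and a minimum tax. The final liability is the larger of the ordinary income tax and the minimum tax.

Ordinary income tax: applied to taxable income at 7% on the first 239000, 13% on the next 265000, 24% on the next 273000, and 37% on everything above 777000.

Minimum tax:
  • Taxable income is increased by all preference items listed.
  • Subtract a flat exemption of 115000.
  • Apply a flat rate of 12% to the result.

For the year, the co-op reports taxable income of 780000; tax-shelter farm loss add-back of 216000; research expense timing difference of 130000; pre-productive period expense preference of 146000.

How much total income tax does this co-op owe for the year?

138840

Ordinary income tax:
  239000 × 7% = 16730
  265000 × 13% = 34450
  273000 × 24% = 65520
  3000 × 37% = 1110
  → 117810

Minimum tax:
  Adjusted income: 780000 + 216000 + 130000 + 146000 = 1272000
  Less exemption 115000 → base 1157000
  1157000 × 12% = 138840

138840 > 117810, so the minimum tax is the binding amount.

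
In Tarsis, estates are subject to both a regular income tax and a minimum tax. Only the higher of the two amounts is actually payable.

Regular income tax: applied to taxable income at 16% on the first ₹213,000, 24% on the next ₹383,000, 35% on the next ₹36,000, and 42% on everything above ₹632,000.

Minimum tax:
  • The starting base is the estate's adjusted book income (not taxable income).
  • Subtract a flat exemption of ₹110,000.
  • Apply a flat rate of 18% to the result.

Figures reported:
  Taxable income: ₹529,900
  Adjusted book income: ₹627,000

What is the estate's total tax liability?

₹110,136

Minimum tax:
  Base (adjusted book income): ₹627,000
  Less exemption ₹110,000 → base ₹517,000
  ₹517,000 × 18% = ₹93,060

Regular income tax:
  ₹213,000 × 16% = ₹34,080
  ₹316,900 × 24% = ₹76,056
  → ₹110,136

₹110,136 > ₹93,060, so the regular income tax governs.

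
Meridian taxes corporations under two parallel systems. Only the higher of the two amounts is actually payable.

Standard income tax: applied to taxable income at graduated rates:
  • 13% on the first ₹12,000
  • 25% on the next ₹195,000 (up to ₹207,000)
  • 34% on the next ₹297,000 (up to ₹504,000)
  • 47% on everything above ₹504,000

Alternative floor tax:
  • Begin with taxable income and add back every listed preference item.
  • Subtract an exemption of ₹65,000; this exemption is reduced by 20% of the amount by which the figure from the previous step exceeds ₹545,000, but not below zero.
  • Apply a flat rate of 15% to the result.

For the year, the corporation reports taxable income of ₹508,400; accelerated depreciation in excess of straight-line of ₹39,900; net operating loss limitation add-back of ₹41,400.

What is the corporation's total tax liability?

₹153,358

Standard income tax:
  ₹12,000 × 13% = ₹1,560
  ₹195,000 × 25% = ₹48,750
  ₹297,000 × 34% = ₹100,980
  ₹4,400 × 47% = ₹2,068
  → ₹153,358

Alternative floor tax:
  Adjusted income: ₹508,400 + ₹39,900 + ₹41,400 = ₹589,700
  Exemption: ₹65,000 − 20% × (₹589,700 − ₹545,000) = ₹65,000 − ₹8,940 = ₹56,060
  Base: ₹589,700 − ₹56,060 = ₹533,640
  ₹533,640 × 15% = ₹80,046

₹153,358 > ₹80,046, so the standard income tax governs.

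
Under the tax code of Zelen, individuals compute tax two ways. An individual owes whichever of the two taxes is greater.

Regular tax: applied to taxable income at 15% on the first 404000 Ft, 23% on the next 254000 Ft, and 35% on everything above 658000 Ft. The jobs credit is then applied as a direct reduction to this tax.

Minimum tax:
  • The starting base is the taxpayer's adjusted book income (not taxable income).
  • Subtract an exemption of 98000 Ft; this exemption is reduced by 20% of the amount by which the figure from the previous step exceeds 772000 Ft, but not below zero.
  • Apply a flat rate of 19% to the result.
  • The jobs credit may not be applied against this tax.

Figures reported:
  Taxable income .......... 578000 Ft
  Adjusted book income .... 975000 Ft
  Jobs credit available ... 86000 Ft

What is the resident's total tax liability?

174344 Ft

Regular tax:
  404000 Ft × 15% = 60600 Ft
  174000 Ft × 23% = 40020 Ft
  → 100620 Ft
  Less jobs credit 86000 Ft → 14620 Ft

Minimum tax:
  Base (adjusted book income): 975000 Ft
  Exemption: 98000 Ft − 20% × (975000 Ft − 772000 Ft) = 98000 Ft − 40600 Ft = 57400 Ft
  Base: 975000 Ft − 57400 Ft = 917600 Ft
  917600 Ft × 19% = 174344 Ft

174344 Ft > 14620 Ft, so the minimum tax is the binding amount.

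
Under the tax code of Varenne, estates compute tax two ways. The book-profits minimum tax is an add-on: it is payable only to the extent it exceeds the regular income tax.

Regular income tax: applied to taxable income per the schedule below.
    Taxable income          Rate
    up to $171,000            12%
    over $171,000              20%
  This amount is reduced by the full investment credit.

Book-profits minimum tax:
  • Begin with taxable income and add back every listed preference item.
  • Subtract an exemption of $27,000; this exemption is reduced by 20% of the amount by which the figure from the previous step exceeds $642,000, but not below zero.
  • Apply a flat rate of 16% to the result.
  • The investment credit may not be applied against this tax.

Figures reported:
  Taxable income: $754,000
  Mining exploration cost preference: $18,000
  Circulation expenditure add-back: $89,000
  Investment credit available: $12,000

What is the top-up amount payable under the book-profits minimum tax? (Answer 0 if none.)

Book-profits minimum tax:
  Adjusted income: $754,000 + $18,000 + $89,000 = $861,000
  Exemption: 20% × ($861,000 − $642,000) = $43,800 ≥ $27,000, so the exemption is fully phased out
  Base: $861,000 − $0 = $861,000
  $861,000 × 16% = $137,760

Regular income tax:
  $171,000 × 12% = $20,520
  $583,000 × 20% = $116,600
  → $137,120
  Less investment credit $12,000 → $125,120

Excess of book-profits minimum tax over regular income tax: $137,760 − $125,120 = $12,640.

$12,640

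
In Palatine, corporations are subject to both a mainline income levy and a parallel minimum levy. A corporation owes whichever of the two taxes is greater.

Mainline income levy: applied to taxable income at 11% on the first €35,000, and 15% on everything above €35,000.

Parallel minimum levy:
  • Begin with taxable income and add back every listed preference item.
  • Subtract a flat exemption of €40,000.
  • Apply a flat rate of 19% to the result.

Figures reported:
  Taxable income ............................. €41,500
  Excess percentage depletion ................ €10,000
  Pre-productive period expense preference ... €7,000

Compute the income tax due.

Parallel minimum levy:
  Adjusted income: €41,500 + €10,000 + €7,000 = €58,500
  Less exemption €40,000 → base €18,500
  €18,500 × 19% = €3,515

Mainline income levy:
  €35,000 × 11% = €3,850
  €6,500 × 15% = €975
  → €4,825

€4,825 > €3,515, so the mainline income levy governs.

€4,825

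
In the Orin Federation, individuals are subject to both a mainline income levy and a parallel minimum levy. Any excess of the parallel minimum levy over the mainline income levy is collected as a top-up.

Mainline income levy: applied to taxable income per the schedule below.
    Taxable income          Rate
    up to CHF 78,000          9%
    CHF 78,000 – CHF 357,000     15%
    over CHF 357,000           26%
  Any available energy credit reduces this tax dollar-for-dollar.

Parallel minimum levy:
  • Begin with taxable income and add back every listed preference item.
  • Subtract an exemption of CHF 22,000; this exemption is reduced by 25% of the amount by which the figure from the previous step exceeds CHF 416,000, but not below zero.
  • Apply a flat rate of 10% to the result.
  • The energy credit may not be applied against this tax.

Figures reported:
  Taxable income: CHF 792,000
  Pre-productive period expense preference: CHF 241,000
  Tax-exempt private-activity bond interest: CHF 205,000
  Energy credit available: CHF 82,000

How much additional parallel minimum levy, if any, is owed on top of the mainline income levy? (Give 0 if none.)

Parallel minimum levy:
  Adjusted income: CHF 792,000 + CHF 241,000 + CHF 205,000 = CHF 1,238,000
  Exemption: 25% × (CHF 1,238,000 − CHF 416,000) = CHF 205,500 ≥ CHF 22,000, so the exemption is fully phased out
  Base: CHF 1,238,000 − CHF 0 = CHF 1,238,000
  CHF 1,238,000 × 10% = CHF 123,800

Mainline income levy:
  CHF 78,000 × 9% = CHF 7,020
  CHF 279,000 × 15% = CHF 41,850
  CHF 435,000 × 26% = CHF 113,100
  → CHF 161,970
  Less energy credit CHF 82,000 → CHF 79,970

Excess of parallel minimum levy over mainline income levy: CHF 123,800 − CHF 79,970 = CHF 43,830.

CHF 43,830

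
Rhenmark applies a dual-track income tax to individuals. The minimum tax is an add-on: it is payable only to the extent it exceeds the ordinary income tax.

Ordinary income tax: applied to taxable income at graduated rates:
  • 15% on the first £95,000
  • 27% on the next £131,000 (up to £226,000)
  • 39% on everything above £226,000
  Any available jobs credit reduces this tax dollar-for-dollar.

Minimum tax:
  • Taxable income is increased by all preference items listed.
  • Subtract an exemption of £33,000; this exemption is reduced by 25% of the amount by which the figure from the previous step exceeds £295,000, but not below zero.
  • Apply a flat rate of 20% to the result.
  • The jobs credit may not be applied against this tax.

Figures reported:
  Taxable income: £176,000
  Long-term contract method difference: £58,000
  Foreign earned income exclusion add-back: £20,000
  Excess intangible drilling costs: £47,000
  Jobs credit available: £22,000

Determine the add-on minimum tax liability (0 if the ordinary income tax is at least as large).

Ordinary income tax:
  £95,000 × 15% = £14,250
  £81,000 × 27% = £21,870
  → £36,120
  Less jobs credit £22,000 → £14,120

Minimum tax:
  Adjusted income: £176,000 + £58,000 + £20,000 + £47,000 = £301,000
  Exemption: £33,000 − 25% × (£301,000 − £295,000) = £33,000 − £1,500 = £31,500
  Base: £301,000 − £31,500 = £269,500
  £269,500 × 20% = £53,900

Excess of minimum tax over ordinary income tax: £53,900 − £14,120 = £39,780.

£39,780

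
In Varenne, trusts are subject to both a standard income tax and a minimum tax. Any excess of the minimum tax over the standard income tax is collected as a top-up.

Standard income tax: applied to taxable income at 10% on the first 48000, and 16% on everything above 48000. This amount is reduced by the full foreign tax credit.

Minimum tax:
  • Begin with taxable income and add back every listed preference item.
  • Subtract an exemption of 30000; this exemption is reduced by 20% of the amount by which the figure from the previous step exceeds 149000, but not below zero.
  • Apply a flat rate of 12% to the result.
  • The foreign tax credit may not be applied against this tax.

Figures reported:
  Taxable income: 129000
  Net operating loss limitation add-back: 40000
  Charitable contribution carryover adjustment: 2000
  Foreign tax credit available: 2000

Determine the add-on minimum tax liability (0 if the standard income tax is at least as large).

1688

Standard income tax:
  48000 × 10% = 4800
  81000 × 16% = 12960
  → 17760
  Less foreign tax credit 2000 → 15760

Minimum tax:
  Adjusted income: 129000 + 40000 + 2000 = 171000
  Exemption: 30000 − 20% × (171000 − 149000) = 30000 − 4400 = 25600
  Base: 171000 − 25600 = 145400
  145400 × 12% = 17448

Excess of minimum tax over standard income tax: 17448 − 15760 = 1688.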